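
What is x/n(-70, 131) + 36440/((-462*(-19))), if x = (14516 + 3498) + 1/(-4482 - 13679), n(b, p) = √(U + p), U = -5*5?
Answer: 18220/4389 + 327152253*√106/1925066 ≈ 1753.8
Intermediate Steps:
U = -25
n(b, p) = √(-25 + p)
x = 327152253/18161 (x = 18014 + 1/(-18161) = 18014 - 1/18161 = 327152253/18161 ≈ 18014.)
x/n(-70, 131) + 36440/((-462*(-19))) = 327152253/(18161*(√(-25 + 131))) + 36440/((-462*(-19))) = 327152253/(18161*(√106)) + 36440/8778 = 327152253*(√106/106)/18161 + 36440*(1/8778) = 327152253*√106/1925066 + 18220/4389 = 18220/4389 + 327152253*√106/1925066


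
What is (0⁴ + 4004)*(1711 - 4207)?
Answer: -9993984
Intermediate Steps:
(0⁴ + 4004)*(1711 - 4207) = (0 + 4004)*(-2496) = 4004*(-2496) = -9993984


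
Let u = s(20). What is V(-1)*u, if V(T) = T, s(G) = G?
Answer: -20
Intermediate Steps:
u = 20
V(-1)*u = -1*20 = -20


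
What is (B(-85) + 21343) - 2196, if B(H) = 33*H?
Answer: 16342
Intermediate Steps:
(B(-85) + 21343) - 2196 = (33*(-85) + 21343) - 2196 = (-2805 + 21343) - 2196 = 18538 - 2196 = 16342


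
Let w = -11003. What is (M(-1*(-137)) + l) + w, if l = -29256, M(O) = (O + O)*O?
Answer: -2721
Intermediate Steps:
M(O) = 2*O² (M(O) = (2*O)*O = 2*O²)
(M(-1*(-137)) + l) + w = (2*(-1*(-137))² - 29256) - 11003 = (2*137² - 29256) - 11003 = (2*18769 - 29256) - 11003 = (37538 - 29256) - 11003 = 8282 - 11003 = -2721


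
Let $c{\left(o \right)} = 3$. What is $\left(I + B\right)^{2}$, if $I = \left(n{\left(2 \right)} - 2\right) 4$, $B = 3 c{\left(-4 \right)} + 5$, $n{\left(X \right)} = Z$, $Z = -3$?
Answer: $36$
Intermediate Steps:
$n{\left(X \right)} = -3$
$B = 14$ ($B = 3 \cdot 3 + 5 = 9 + 5 = 14$)
$I = -20$ ($I = \left(-3 - 2\right) 4 = \left(-5\right) 4 = -20$)
$\left(I + B\right)^{2} = \left(-20 + 14\right)^{2} = \left(-6\right)^{2} = 36$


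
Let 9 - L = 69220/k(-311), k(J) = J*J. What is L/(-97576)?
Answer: -801269/9437648296 ≈ -8.4901e-5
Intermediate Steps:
k(J) = J**2
L = 801269/96721 (L = 9 - 69220/((-311)**2) = 9 - 69220/96721 = 801269/96721 ≈ 8.2843)
L/(-97576) = (801269/96721)/(-97576) = (801269/96721)*(-1/97576) = -801269/9437648296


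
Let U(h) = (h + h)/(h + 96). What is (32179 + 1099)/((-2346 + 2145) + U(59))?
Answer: -5158090/31037 ≈ -166.19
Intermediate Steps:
U(h) = 2*h/(96 + h) (U(h) = (2*h)/(96 + h) = 2*h/(96 + h))
(32179 + 1099)/((-2346 + 2145) + U(59)) = (32179 + 1099)/((-2346 + 2145) + 2*59/(96 + 59)) = 33278/(-201 + 2*59/155) = 33278/(-201 + 2*59*(1/155)) = 33278/(-201 + 118/155) = 33278/(-31037/155) = 33278*(-155/31037) = -5158090/31037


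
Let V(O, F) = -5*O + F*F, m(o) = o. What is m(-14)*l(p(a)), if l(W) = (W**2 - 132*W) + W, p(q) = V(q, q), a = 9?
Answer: 47880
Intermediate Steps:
V(O, F) = F**2 - 5*O (V(O, F) = -5*O + F**2 = F**2 - 5*O)
p(q) = q**2 - 5*q
l(W) = W**2 - 131*W
m(-14)*l(p(a)) = -14*9*(-5 + 9)*(-131 + 9*(-5 + 9)) = -14*9*4*(-131 + 9*4) = -504*(-131 + 36) = -504*(-95) = -14*(-3420) = 47880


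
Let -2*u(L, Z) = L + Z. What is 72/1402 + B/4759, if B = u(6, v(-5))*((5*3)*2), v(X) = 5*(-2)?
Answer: 213384/3336059 ≈ 0.063963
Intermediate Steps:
v(X) = -10
u(L, Z) = -L/2 - Z/2 (u(L, Z) = -(L + Z)/2 = -L/2 - Z/2)
B = 60 (B = (-1/2*6 - 1/2*(-10))*((5*3)*2) = (-3 + 5)*(15*2) = 2*30 = 60)
72/1402 + B/4759 = 72/1402 + 60/4759 = 72*(1/1402) + 60*(1/4759) = 36/701 + 60/4759 = 213384/3336059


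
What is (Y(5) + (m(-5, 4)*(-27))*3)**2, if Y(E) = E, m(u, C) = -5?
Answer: 168100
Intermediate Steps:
(Y(5) + (m(-5, 4)*(-27))*3)**2 = (5 - 5*(-27)*3)**2 = (5 + 135*3)**2 = (5 + 405)**2 = 410**2 = 168100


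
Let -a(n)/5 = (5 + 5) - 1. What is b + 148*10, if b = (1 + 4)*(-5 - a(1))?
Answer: 1680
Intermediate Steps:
a(n) = -45 (a(n) = -5*((5 + 5) - 1) = -5*(10 - 1) = -5*9 = -45)
b = 200 (b = (1 + 4)*(-5 - 1*(-45)) = 5*(-5 + 45) = 5*40 = 200)
b + 148*10 = 200 + 148*10 = 200 + 1480 = 1680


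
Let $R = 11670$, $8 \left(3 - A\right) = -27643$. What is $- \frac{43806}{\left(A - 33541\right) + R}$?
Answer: $\frac{50064}{21043} \approx 2.3791$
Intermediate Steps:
$A = \frac{27667}{8}$ ($A = 3 - - \frac{27643}{8} = 3 + \frac{27643}{8} = \frac{27667}{8} \approx 3458.4$)
$- \frac{43806}{\left(A - 33541\right) + R} = - \frac{43806}{\left(\frac{27667}{8} - 33541\right) + 11670} = - \frac{43806}{- \frac{240661}{8} + 11670} = - \frac{43806}{- \frac{147301}{8}} = \left(-43806\right) \left(- \frac{8}{147301}\right) = \frac{50064}{21043}$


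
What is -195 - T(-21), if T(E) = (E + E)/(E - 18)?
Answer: -2549/13 ≈ -196.08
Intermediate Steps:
T(E) = 2*E/(-18 + E) (T(E) = (2*E)/(-18 + E) = 2*E/(-18 + E))
-195 - T(-21) = -195 - 2*(-21)/(-18 - 21) = -195 - 2*(-21)/(-39) = -195 - 2*(-21)*(-1)/39 = -195 - 1*14/13 = -195 - 14/13 = -2549/13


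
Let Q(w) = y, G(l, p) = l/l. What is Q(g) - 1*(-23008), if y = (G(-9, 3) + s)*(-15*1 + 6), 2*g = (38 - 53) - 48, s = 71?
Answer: 22360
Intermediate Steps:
G(l, p) = 1
g = -63/2 (g = ((38 - 53) - 48)/2 = (-15 - 48)/2 = (1/2)*(-63) = -63/2 ≈ -31.500)
y = -648 (y = (1 + 71)*(-15*1 + 6) = 72*(-15 + 6) = 72*(-9) = -648)
Q(w) = -648
Q(g) - 1*(-23008) = -648 - 1*(-23008) = -648 + 23008 = 22360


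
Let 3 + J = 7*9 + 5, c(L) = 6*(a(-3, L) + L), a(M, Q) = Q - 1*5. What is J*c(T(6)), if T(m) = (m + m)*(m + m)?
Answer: 110370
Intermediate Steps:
a(M, Q) = -5 + Q (a(M, Q) = Q - 5 = -5 + Q)
T(m) = 4*m² (T(m) = (2*m)*(2*m) = 4*m²)
c(L) = -30 + 12*L (c(L) = 6*((-5 + L) + L) = 6*(-5 + 2*L) = -30 + 12*L)
J = 65 (J = -3 + (7*9 + 5) = -3 + (63 + 5) = -3 + 68 = 65)
J*c(T(6)) = 65*(-30 + 12*(4*6²)) = 65*(-30 + 12*(4*36)) = 65*(-30 + 12*144) = 65*(-30 + 1728) = 65*1698 = 110370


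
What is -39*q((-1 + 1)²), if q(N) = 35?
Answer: -1365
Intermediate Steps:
-39*q((-1 + 1)²) = -39*35 = -1365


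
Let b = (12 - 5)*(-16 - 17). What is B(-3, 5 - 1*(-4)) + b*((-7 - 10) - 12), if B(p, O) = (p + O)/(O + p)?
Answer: 6700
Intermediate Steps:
B(p, O) = 1 (B(p, O) = (O + p)/(O + p) = 1)
b = -231 (b = 7*(-33) = -231)
B(-3, 5 - 1*(-4)) + b*((-7 - 10) - 12) = 1 - 231*((-7 - 10) - 12) = 1 - 231*(-17 - 12) = 1 - 231*(-29) = 1 + 6699 = 6700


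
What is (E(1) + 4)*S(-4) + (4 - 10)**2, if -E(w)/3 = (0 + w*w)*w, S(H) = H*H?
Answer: 52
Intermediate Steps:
S(H) = H**2
E(w) = -3*w**3 (E(w) = -3*(0 + w*w)*w = -3*(0 + w**2)*w = -3*w**2*w = -3*w**3)
(E(1) + 4)*S(-4) + (4 - 10)**2 = (-3*1**3 + 4)*(-4)**2 + (4 - 10)**2 = (-3*1 + 4)*16 + (-6)**2 = (-3 + 4)*16 + 36 = 1*16 + 36 = 16 + 36 = 52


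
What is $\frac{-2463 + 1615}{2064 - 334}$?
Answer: $- \frac{424}{865} \approx -0.49017$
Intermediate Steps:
$\frac{-2463 + 1615}{2064 - 334} = - \frac{848}{1730} = \left(-848\right) \frac{1}{1730} = - \frac{424}{865}$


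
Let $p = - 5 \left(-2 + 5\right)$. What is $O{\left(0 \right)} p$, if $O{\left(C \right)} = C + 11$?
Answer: $-165$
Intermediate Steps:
$p = -15$ ($p = \left(-5\right) 3 = -15$)
$O{\left(C \right)} = 11 + C$
$O{\left(0 \right)} p = \left(11 + 0\right) \left(-15\right) = 11 \left(-15\right) = -165$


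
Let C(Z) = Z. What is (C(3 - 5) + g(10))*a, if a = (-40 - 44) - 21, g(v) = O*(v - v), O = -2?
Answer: 210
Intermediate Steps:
g(v) = 0 (g(v) = -2*(v - v) = -2*0 = 0)
a = -105 (a = -84 - 21 = -105)
(C(3 - 5) + g(10))*a = ((3 - 5) + 0)*(-105) = (-2 + 0)*(-105) = -2*(-105) = 210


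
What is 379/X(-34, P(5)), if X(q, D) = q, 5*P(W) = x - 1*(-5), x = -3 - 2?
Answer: -379/34 ≈ -11.147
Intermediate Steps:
x = -5
P(W) = 0 (P(W) = (-5 - 1*(-5))/5 = (-5 + 5)/5 = (1/5)*0 = 0)
379/X(-34, P(5)) = 379/(-34) = 379*(-1/34) = -379/34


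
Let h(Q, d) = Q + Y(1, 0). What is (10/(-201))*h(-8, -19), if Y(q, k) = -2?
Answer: 100/201 ≈ 0.49751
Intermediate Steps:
h(Q, d) = -2 + Q (h(Q, d) = Q - 2 = -2 + Q)
(10/(-201))*h(-8, -19) = (10/(-201))*(-2 - 8) = (10*(-1/201))*(-10) = -10/201*(-10) = 100/201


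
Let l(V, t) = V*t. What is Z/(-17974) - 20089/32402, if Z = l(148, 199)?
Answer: -657691695/291196774 ≈ -2.2586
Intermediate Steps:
Z = 29452 (Z = 148*199 = 29452)
Z/(-17974) - 20089/32402 = 29452/(-17974) - 20089/32402 = 29452*(-1/17974) - 20089*1/32402 = -14726/8987 - 20089/32402 = -657691695/291196774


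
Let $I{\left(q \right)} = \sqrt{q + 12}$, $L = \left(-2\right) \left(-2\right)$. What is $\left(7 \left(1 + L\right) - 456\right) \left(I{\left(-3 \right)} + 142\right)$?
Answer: $-61045$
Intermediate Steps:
$L = 4$
$I{\left(q \right)} = \sqrt{12 + q}$
$\left(7 \left(1 + L\right) - 456\right) \left(I{\left(-3 \right)} + 142\right) = \left(7 \left(1 + 4\right) - 456\right) \left(\sqrt{12 - 3} + 142\right) = \left(7 \cdot 5 - 456\right) \left(\sqrt{9} + 142\right) = \left(35 - 456\right) \left(3 + 142\right) = \left(-421\right) 145 = -61045$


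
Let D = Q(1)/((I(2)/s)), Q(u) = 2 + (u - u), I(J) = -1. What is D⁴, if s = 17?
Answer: 1336336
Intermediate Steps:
Q(u) = 2 (Q(u) = 2 + 0 = 2)
D = -34 (D = 2/((-1/17)) = 2/((-1*1/17)) = 2/(-1/17) = 2*(-17) = -34)
D⁴ = (-34)⁴ = 1336336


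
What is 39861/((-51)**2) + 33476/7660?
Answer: 10900176/553435 ≈ 19.695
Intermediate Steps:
39861/((-51)**2) + 33476/7660 = 39861/2601 + 33476*(1/7660) = 39861*(1/2601) + 8369/1915 = 4429/289 + 8369/1915 = 10900176/553435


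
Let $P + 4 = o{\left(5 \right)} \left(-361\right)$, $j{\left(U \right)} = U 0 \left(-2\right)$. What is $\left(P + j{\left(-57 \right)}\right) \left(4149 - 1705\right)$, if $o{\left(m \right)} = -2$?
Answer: $1754792$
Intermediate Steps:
$j{\left(U \right)} = 0$ ($j{\left(U \right)} = 0 \left(-2\right) = 0$)
$P = 718$ ($P = -4 - -722 = -4 + 722 = 718$)
$\left(P + j{\left(-57 \right)}\right) \left(4149 - 1705\right) = \left(718 + 0\right) \left(4149 - 1705\right) = 718 \cdot 2444 = 1754792$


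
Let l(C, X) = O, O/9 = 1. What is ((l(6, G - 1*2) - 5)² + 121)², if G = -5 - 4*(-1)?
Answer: 18769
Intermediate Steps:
G = -1 (G = -5 + 4 = -1)
O = 9 (O = 9*1 = 9)
l(C, X) = 9
((l(6, G - 1*2) - 5)² + 121)² = ((9 - 5)² + 121)² = (4² + 121)² = (16 + 121)² = 137² = 18769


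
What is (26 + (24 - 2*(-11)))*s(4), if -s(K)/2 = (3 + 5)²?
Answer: -9216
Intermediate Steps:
s(K) = -128 (s(K) = -2*(3 + 5)² = -2*8² = -2*64 = -128)
(26 + (24 - 2*(-11)))*s(4) = (26 + (24 - 2*(-11)))*(-128) = (26 + (24 - 1*(-22)))*(-128) = (26 + (24 + 22))*(-128) = (26 + 46)*(-128) = 72*(-128) = -9216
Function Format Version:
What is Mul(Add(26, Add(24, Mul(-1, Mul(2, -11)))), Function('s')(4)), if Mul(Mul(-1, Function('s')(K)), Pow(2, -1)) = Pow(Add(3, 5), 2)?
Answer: -9216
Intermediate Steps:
Function('s')(K) = -128 (Function('s')(K) = Mul(-2, Pow(Add(3, 5), 2)) = Mul(-2, Pow(8, 2)) = Mul(-2, 64) = -128)
Mul(Add(26, Add(24, Mul(-1, Mul(2, -11)))), Function('s')(4)) = Mul(Add(26, Add(24, Mul(-1, Mul(2, -11)))), -128) = Mul(Add(26, Add(24, Mul(-1, -22))), -128) = Mul(Add(26, Add(24, 22)), -128) = Mul(Add(26, 46), -128) = Mul(72, -128) = -9216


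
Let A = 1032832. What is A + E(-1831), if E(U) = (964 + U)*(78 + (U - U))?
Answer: 965206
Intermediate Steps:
E(U) = 75192 + 78*U (E(U) = (964 + U)*(78 + 0) = (964 + U)*78 = 75192 + 78*U)
A + E(-1831) = 1032832 + (75192 + 78*(-1831)) = 1032832 + (75192 - 142818) = 1032832 - 67626 = 965206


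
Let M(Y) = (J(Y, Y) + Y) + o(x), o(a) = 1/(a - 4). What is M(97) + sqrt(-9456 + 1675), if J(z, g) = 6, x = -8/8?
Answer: 514/5 + I*sqrt(7781) ≈ 102.8 + 88.21*I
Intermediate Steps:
x = -1 (x = -8*1/8 = -1)
o(a) = 1/(-4 + a)
M(Y) = 29/5 + Y (M(Y) = (6 + Y) + 1/(-4 - 1) = (6 + Y) + 1/(-5) = (6 + Y) - 1/5 = 29/5 + Y)
M(97) + sqrt(-9456 + 1675) = (29/5 + 97) + sqrt(-9456 + 1675) = 514/5 + sqrt(-7781) = 514/5 + I*sqrt(7781)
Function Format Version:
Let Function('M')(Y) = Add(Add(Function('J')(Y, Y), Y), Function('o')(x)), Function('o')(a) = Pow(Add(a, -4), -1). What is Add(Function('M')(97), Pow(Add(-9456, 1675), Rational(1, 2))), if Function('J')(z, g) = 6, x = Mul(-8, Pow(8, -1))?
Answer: Add(Rational(514, 5), Mul(I, Pow(7781, Rational(1, 2)))) ≈ Add(102.80, Mul(88.210, I))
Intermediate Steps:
x = -1 (x = Mul(-8, Rational(1, 8)) = -1)
Function('o')(a) = Pow(Add(-4, a), -1)
Function('M')(Y) = Add(Rational(29, 5), Y) (Function('M')(Y) = Add(Add(6, Y), Pow(Add(-4, -1), -1)) = Add(Add(6, Y), Pow(-5, -1)) = Add(Add(6, Y), Rational(-1, 5)) = Add(Rational(29, 5), Y))
Add(Function('M')(97), Pow(Add(-9456, 1675), Rational(1, 2))) = Add(Add(Rational(29, 5), 97), Pow(Add(-9456, 1675), Rational(1, 2))) = Add(Rational(514, 5), Pow(-7781, Rational(1, 2))) = Add(Rational(514, 5), Mul(I, Pow(7781, Rational(1, 2))))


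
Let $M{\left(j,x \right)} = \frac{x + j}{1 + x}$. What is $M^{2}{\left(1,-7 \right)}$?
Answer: $1$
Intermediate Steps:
$M{\left(j,x \right)} = \frac{j + x}{1 + x}$
$M^{2}{\left(1,-7 \right)} = \left(\frac{1 - 7}{1 - 7}\right)^{2} = \left(\frac{1}{-6} \left(-6\right)\right)^{2} = \left(\left(- \frac{1}{6}\right) \left(-6\right)\right)^{2} = 1^{2} = 1$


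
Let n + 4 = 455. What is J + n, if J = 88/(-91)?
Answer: 40953/91 ≈ 450.03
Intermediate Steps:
n = 451 (n = -4 + 455 = 451)
J = -88/91 (J = 88*(-1/91) = -88/91 ≈ -0.96703)
J + n = -88/91 + 451 = 40953/91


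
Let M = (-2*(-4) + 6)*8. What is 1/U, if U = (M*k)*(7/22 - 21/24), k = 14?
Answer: -11/9604 ≈ -0.0011454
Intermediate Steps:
M = 112 (M = (8 + 6)*8 = 14*8 = 112)
U = -9604/11 (U = (112*14)*(7/22 - 21/24) = 1568*(7*(1/22) - 21*1/24) = 1568*(7/22 - 7/8) = 1568*(-49/88) = -9604/11 ≈ -873.09)
1/U = 1/(-9604/11) = -11/9604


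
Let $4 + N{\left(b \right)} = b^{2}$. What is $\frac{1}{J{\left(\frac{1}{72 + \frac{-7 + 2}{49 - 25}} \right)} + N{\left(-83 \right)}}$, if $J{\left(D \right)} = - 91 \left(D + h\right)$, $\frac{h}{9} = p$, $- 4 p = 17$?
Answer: $\frac{6892}{71432013} \approx 9.6483 \cdot 10^{-5}$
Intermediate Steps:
$p = - \frac{17}{4}$ ($p = \left(- \frac{1}{4}\right) 17 = - \frac{17}{4} \approx -4.25$)
$h = - \frac{153}{4}$ ($h = 9 \left(- \frac{17}{4}\right) = - \frac{153}{4} \approx -38.25$)
$N{\left(b \right)} = -4 + b^{2}$
$J{\left(D \right)} = \frac{13923}{4} - 91 D$ ($J{\left(D \right)} = - 91 \left(D - \frac{153}{4}\right) = - 91 \left(- \frac{153}{4} + D\right) = \frac{13923}{4} - 91 D$)
$\frac{1}{J{\left(\frac{1}{72 + \frac{-7 + 2}{49 - 25}} \right)} + N{\left(-83 \right)}} = \frac{1}{\left(\frac{13923}{4} - \frac{91}{72 + \frac{-7 + 2}{49 - 25}}\right) - \left(4 - \left(-83\right)^{2}\right)} = \frac{1}{\left(\frac{13923}{4} - \frac{91}{72 - \frac{5}{24}}\right) + \left(-4 + 6889\right)} = \frac{1}{\left(\frac{13923}{4} - \frac{91}{72 - \frac{5}{24}}\right) + 6885} = \frac{1}{\left(\frac{13923}{4} - \frac{91}{\frac{1723}{24}}\right) + 6885} = \frac{1}{\left(\frac{13923}{4} - \frac{2184}{1723}\right) + 6885} = \frac{1}{\frac{23980593}{6892} + 6885} = \frac{1}{\frac{71432013}{6892}} = \frac{6892}{71432013}$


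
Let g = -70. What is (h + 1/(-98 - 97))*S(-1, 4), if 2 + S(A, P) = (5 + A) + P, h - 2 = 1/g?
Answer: 5407/455 ≈ 11.884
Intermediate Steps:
h = 139/70 (h = 2 + 1/(-70) = 2 - 1/70 = 139/70 ≈ 1.9857)
S(A, P) = 3 + A + P (S(A, P) = -2 + ((5 + A) + P) = -2 + (5 + A + P) = 3 + A + P)
(h + 1/(-98 - 97))*S(-1, 4) = (139/70 + 1/(-98 - 97))*(3 - 1 + 4) = (139/70 + 1/(-195))*6 = (139/70 - 1/195)*6 = (5407/2730)*6 = 5407/455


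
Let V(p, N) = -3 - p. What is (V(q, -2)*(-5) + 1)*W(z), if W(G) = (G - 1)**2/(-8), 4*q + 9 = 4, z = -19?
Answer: -975/2 ≈ -487.50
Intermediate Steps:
q = -5/4 (q = -9/4 + (1/4)*4 = -9/4 + 1 = -5/4 ≈ -1.2500)
W(G) = -(-1 + G)**2/8 (W(G) = (-1 + G)**2*(-1/8) = -(-1 + G)**2/8)
(V(q, -2)*(-5) + 1)*W(z) = ((-3 - 1*(-5/4))*(-5) + 1)*(-(-1 - 19)**2/8) = ((-3 + 5/4)*(-5) + 1)*(-1/8*(-20)**2) = (-7/4*(-5) + 1)*(-1/8*400) = (35/4 + 1)*(-50) = (39/4)*(-50) = -975/2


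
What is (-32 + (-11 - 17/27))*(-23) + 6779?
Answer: 210127/27 ≈ 7782.5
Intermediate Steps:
(-32 + (-11 - 17/27))*(-23) + 6779 = (-32 - 314/27)*(-23) + 6779 = -1178/27*(-23) + 6779 = 27094/27 + 6779 = 210127/27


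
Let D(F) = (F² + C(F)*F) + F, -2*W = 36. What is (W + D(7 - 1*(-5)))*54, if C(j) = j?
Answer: 15228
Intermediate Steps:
W = -18 (W = -½*36 = -18)
D(F) = F + 2*F² (D(F) = (F² + F*F) + F = (F² + F²) + F = 2*F² + F = F + 2*F²)
(W + D(7 - 1*(-5)))*54 = (-18 + (7 - 1*(-5))*(1 + 2*(7 - 1*(-5))))*54 = (-18 + (7 + 5)*(1 + 2*(7 + 5)))*54 = (-18 + 12*(1 + 2*12))*54 = (-18 + 12*(1 + 24))*54 = (-18 + 12*25)*54 = (-18 + 300)*54 = 282*54 = 15228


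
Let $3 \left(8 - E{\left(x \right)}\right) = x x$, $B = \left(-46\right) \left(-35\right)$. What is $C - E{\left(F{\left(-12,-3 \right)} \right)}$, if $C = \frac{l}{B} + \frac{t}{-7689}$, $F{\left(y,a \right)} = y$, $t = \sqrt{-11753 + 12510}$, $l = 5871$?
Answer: $\frac{70271}{1610} - \frac{\sqrt{757}}{7689} \approx 43.643$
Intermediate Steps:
$B = 1610$
$t = \sqrt{757} \approx 27.514$
$E{\left(x \right)} = 8 - \frac{x^{2}}{3}$ ($E{\left(x \right)} = 8 - \frac{x x}{3} = 8 - \frac{x^{2}}{3}$)
$C = \frac{5871}{1610} - \frac{\sqrt{757}}{7689}$ ($C = \frac{5871}{1610} + \frac{\sqrt{757}}{-7689} = 5871 \cdot \frac{1}{1610} + \sqrt{757} \left(- \frac{1}{7689}\right) = \frac{5871}{1610} - \frac{\sqrt{757}}{7689} \approx 3.643$)
$C - E{\left(F{\left(-12,-3 \right)} \right)} = \left(\frac{5871}{1610} - \frac{\sqrt{757}}{7689}\right) - \left(8 - \frac{\left(-12\right)^{2}}{3}\right) = \left(\frac{5871}{1610} - \frac{\sqrt{757}}{7689}\right) - \left(8 - 48\right) = \left(\frac{5871}{1610} - \frac{\sqrt{757}}{7689}\right) - -40 = \left(\frac{5871}{1610} - \frac{\sqrt{757}}{7689}\right) + 40 = \frac{70271}{1610} - \frac{\sqrt{757}}{7689}$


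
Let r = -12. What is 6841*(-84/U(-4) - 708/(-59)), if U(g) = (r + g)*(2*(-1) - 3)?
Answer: 1498179/20 ≈ 74909.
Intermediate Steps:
U(g) = 60 - 5*g (U(g) = (-12 + g)*(2*(-1) - 3) = (-12 + g)*(-2 - 3) = (-12 + g)*(-5) = 60 - 5*g)
6841*(-84/U(-4) - 708/(-59)) = 6841*(-84/(60 - 5*(-4)) - 708/(-59)) = 6841*(-84/(60 + 20) - 708*(-1/59)) = 6841*(-84/80 + 12) = 6841*(-84*1/80 + 12) = 6841*(-21/20 + 12) = 6841*(219/20) = 1498179/20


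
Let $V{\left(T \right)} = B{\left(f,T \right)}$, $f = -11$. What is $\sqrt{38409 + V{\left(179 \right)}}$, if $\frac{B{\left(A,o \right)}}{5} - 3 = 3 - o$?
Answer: $38 \sqrt{26} \approx 193.76$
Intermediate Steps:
$B{\left(A,o \right)} = 30 - 5 o$ ($B{\left(A,o \right)} = 15 + 5 \left(3 - o\right) = 15 - \left(-15 + 5 o\right) = 30 - 5 o$)
$V{\left(T \right)} = 30 - 5 T$
$\sqrt{38409 + V{\left(179 \right)}} = \sqrt{38409 + \left(30 - 895\right)} = \sqrt{38409 - 865} = \sqrt{37544} = 38 \sqrt{26}$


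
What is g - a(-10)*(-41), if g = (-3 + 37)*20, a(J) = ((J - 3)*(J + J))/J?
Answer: -386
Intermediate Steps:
a(J) = -6 + 2*J (a(J) = ((-3 + J)*(2*J))/J = (2*J*(-3 + J))/J = -6 + 2*J)
g = 680 (g = 34*20 = 680)
g - a(-10)*(-41) = 680 - (-6 + 2*(-10))*(-41) = 680 - (-6 - 20)*(-41) = 680 - (-26)*(-41) = 680 - 1*1066 = 680 - 1066 = -386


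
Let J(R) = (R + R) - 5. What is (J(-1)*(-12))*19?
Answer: 1596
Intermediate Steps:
J(R) = -5 + 2*R (J(R) = 2*R - 5 = -5 + 2*R)
(J(-1)*(-12))*19 = ((-5 + 2*(-1))*(-12))*19 = ((-5 - 2)*(-12))*19 = -7*(-12)*19 = 84*19 = 1596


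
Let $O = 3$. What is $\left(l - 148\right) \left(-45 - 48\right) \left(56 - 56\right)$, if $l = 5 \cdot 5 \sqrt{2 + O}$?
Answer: $0$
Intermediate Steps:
$l = 25 \sqrt{5}$ ($l = 5 \cdot 5 \sqrt{2 + 3} = 25 \sqrt{5} \approx 55.902$)
$\left(l - 148\right) \left(-45 - 48\right) \left(56 - 56\right) = \left(25 \sqrt{5} - 148\right) \left(-45 - 48\right) \left(56 - 56\right) = \left(-148 + 25 \sqrt{5}\right) \left(\left(-93\right) 0\right) = \left(-148 + 25 \sqrt{5}\right) 0 = 0$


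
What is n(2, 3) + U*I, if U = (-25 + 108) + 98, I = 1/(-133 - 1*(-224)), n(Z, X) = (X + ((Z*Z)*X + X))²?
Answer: 29665/91 ≈ 325.99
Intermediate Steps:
n(Z, X) = (2*X + X*Z²)² (n(Z, X) = (X + (Z²*X + X))² = (X + (X*Z² + X))² = (X + (X + X*Z²))² = (2*X + X*Z²)²)
I = 1/91 (I = 1/(-133 + 224) = 1/91 ≈ 0.010989)
U = 181 (U = 83 + 98 = 181)
n(2, 3) + U*I = 3²*(2 + 2²)² + 181*(1/91) = 9*(2 + 4)² + 181/91 = 9*6² + 181/91 = 9*36 + 181/91 = 324 + 181/91 = 29665/91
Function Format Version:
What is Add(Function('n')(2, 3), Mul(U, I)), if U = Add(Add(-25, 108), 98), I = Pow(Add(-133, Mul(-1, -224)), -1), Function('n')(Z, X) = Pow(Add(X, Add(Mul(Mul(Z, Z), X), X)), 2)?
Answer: Rational(29665, 91) ≈ 325.99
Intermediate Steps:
Function('n')(Z, X) = Pow(Add(Mul(2, X), Mul(X, Pow(Z, 2))), 2) (Function('n')(Z, X) = Pow(Add(X, Add(Mul(Pow(Z, 2), X), X)), 2) = Pow(Add(X, Add(Mul(X, Pow(Z, 2)), X)), 2) = Pow(Add(X, Add(X, Mul(X, Pow(Z, 2)))), 2) = Pow(Add(Mul(2, X), Mul(X, Pow(Z, 2))), 2))
I = Rational(1, 91) (I = Pow(Add(-133, 224), -1) = Pow(91, -1) = Rational(1, 91) ≈ 0.010989)
U = 181 (U = Add(83, 98) = 181)
Add(Function('n')(2, 3), Mul(U, I)) = Add(Mul(Pow(3, 2), Pow(Add(2, Pow(2, 2)), 2)), Mul(181, Rational(1, 91))) = Add(Mul(9, Pow(Add(2, 4), 2)), Rational(181, 91)) = Add(Mul(9, Pow(6, 2)), Rational(181, 91)) = Add(Mul(9, 36), Rational(181, 91)) = Add(324, Rational(181, 91)) = Rational(29665, 91)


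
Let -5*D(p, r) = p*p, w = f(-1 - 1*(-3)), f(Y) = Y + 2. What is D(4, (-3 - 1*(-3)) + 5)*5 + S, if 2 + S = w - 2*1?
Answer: -16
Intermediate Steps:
f(Y) = 2 + Y
w = 4 (w = 2 + (-1 - 1*(-3)) = 2 + (-1 + 3) = 2 + 2 = 4)
D(p, r) = -p²/5 (D(p, r) = -p*p/5 = -p²/5)
S = 0 (S = -2 + (4 - 2*1) = -2 + (4 - 2) = -2 + 2 = 0)
D(4, (-3 - 1*(-3)) + 5)*5 + S = -⅕*4²*5 + 0 = -⅕*16*5 + 0 = -16/5*5 + 0 = -16 + 0 = -16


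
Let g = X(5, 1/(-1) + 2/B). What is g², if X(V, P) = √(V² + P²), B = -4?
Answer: 109/4 ≈ 27.250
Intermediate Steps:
X(V, P) = √(P² + V²)
g = √109/2 (g = √((1/(-1) + 2/(-4))² + 5²) = √((1*(-1) + 2*(-¼))² + 25) = √((-1 - ½)² + 25) = √((-3/2)² + 25) = √(9/4 + 25) = √(109/4) = √109/2 ≈ 5.2202)
g² = (√109/2)² = 109/4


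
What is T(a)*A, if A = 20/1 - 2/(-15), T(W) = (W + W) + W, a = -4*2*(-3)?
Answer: 7248/5 ≈ 1449.6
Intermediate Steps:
a = 24 (a = -8*(-3) = 24)
T(W) = 3*W (T(W) = 2*W + W = 3*W)
A = 302/15 (A = 20*1 - 2*(-1/15) = 20 + 2/15 = 302/15 ≈ 20.133)
T(a)*A = (3*24)*(302/15) = 72*(302/15) = 7248/5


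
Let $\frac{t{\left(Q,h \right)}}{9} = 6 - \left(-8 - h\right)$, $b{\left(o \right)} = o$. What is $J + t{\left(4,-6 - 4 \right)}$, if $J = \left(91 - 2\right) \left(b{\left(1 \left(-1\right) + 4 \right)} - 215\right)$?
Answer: $-18832$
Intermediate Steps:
$t{\left(Q,h \right)} = 126 + 9 h$ ($t{\left(Q,h \right)} = 9 \left(6 - \left(-8 - h\right)\right) = 9 \left(6 + \left(8 + h\right)\right) = 9 \left(14 + h\right) = 126 + 9 h$)
$J = -18868$ ($J = \left(91 - 2\right) \left(\left(1 \left(-1\right) + 4\right) - 215\right) = 89 \left(\left(-1 + 4\right) - 215\right) = 89 \left(3 - 215\right) = 89 \left(-212\right) = -18868$)
$J + t{\left(4,-6 - 4 \right)} = -18868 + \left(126 + 9 \left(-6 - 4\right)\right) = -18868 + \left(126 + 9 \left(-10\right)\right) = -18868 + \left(126 - 90\right) = -18868 + 36 = -18832$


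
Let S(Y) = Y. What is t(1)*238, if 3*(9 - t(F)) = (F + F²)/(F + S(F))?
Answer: 6188/3 ≈ 2062.7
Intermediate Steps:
t(F) = 9 - (F + F²)/(6*F) (t(F) = 9 - (F + F²)/(3*(F + F)) = 9 - (F + F²)/(3*(2*F)) = 9 - (F + F²)*1/(2*F)/3 = 9 - (F + F²)/(6*F))
t(1)*238 = (53/6 - ⅙*1)*238 = (53/6 - ⅙)*238 = (26/3)*238 = 6188/3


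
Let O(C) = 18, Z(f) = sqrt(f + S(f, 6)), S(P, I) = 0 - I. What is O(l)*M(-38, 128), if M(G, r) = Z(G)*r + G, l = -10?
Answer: -684 + 4608*I*sqrt(11) ≈ -684.0 + 15283.0*I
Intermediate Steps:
S(P, I) = -I
Z(f) = sqrt(-6 + f) (Z(f) = sqrt(f - 1*6) = sqrt(f - 6) = sqrt(-6 + f))
M(G, r) = G + r*sqrt(-6 + G) (M(G, r) = sqrt(-6 + G)*r + G = r*sqrt(-6 + G) + G = G + r*sqrt(-6 + G))
O(l)*M(-38, 128) = 18*(-38 + 128*sqrt(-6 - 38)) = 18*(-38 + 128*sqrt(-44)) = 18*(-38 + 128*(2*I*sqrt(11))) = 18*(-38 + 256*I*sqrt(11)) = -684 + 4608*I*sqrt(11)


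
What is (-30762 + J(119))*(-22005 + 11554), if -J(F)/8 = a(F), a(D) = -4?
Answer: 321159230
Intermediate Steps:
J(F) = 32 (J(F) = -8*(-4) = 32)
(-30762 + J(119))*(-22005 + 11554) = (-30762 + 32)*(-22005 + 11554) = -30730*(-10451) = 321159230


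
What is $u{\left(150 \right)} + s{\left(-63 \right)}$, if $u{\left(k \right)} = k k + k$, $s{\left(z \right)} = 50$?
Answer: $22700$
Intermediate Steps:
$u{\left(k \right)} = k + k^{2}$ ($u{\left(k \right)} = k^{2} + k = k + k^{2}$)
$u{\left(150 \right)} + s{\left(-63 \right)} = 150 \left(1 + 150\right) + 50 = 150 \cdot 151 + 50 = 22650 + 50 = 22700$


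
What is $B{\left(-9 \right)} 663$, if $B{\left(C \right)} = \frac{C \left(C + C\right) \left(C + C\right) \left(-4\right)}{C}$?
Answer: $-859248$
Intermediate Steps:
$B{\left(C \right)} = - 16 C^{2}$ ($B{\left(C \right)} = \frac{C 2 C 2 C \left(-4\right)}{C} = \frac{C 4 C^{2} \left(-4\right)}{C} = \frac{4 C^{3} \left(-4\right)}{C} = \frac{\left(-16\right) C^{3}}{C} = - 16 C^{2}$)
$B{\left(-9 \right)} 663 = - 16 \left(-9\right)^{2} \cdot 663 = \left(-16\right) 81 \cdot 663 = \left(-1296\right) 663 = -859248$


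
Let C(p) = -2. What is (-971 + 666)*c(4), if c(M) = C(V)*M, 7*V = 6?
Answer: 2440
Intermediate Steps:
V = 6/7 (V = (1/7)*6 = 6/7 ≈ 0.85714)
c(M) = -2*M
(-971 + 666)*c(4) = (-971 + 666)*(-2*4) = -305*(-8) = 2440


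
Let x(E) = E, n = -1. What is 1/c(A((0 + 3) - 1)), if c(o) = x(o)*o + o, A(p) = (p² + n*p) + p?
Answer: 1/20 ≈ 0.050000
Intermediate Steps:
A(p) = p² (A(p) = (p² - p) + p = p²)
c(o) = o + o² (c(o) = o*o + o = o² + o = o + o²)
1/c(A((0 + 3) - 1)) = 1/(((0 + 3) - 1)²*(1 + ((0 + 3) - 1)²)) = 1/((3 - 1)²*(1 + (3 - 1)²)) = 1/(2²*(1 + 2²)) = 1/(4*(1 + 4)) = 1/(4*5) = 1/20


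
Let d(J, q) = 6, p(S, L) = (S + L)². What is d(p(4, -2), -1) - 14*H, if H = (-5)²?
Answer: -344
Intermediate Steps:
p(S, L) = (L + S)²
H = 25
d(p(4, -2), -1) - 14*H = 6 - 14*25 = 6 - 350 = -344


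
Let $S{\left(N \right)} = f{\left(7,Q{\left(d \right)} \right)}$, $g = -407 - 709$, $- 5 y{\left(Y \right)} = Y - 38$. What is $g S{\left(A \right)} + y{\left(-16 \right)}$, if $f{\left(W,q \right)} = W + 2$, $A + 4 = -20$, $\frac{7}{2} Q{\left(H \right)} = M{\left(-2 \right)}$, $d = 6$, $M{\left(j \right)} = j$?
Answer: $- \frac{50166}{5} \approx -10033.0$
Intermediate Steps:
$Q{\left(H \right)} = - \frac{4}{7}$ ($Q{\left(H \right)} = \frac{2}{7} \left(-2\right) = - \frac{4}{7}$)
$A = -24$ ($A = -4 - 20 = -24$)
$y{\left(Y \right)} = \frac{38}{5} - \frac{Y}{5}$ ($y{\left(Y \right)} = - \frac{Y - 38}{5} = - \frac{-38 + Y}{5} = \frac{38}{5} - \frac{Y}{5}$)
$g = -1116$ ($g = -407 - 709 = -1116$)
$f{\left(W,q \right)} = 2 + W$
$S{\left(N \right)} = 9$ ($S{\left(N \right)} = 2 + 7 = 9$)
$g S{\left(A \right)} + y{\left(-16 \right)} = \left(-1116\right) 9 + \left(\frac{38}{5} - - \frac{16}{5}\right) = -10044 + \left(\frac{38}{5} + \frac{16}{5}\right) = -10044 + \frac{54}{5} = - \frac{50166}{5}$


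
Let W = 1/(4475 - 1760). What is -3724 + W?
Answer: -10110659/2715 ≈ -3724.0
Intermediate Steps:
W = 1/2715 ≈ 0.00036832
-3724 + W = -3724 + 1/2715 = -10110659/2715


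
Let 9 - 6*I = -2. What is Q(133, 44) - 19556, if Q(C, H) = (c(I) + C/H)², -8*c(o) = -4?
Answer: -37836391/1936 ≈ -19544.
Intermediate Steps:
I = 11/6 (I = 3/2 - ⅙*(-2) = 3/2 + ⅓ = 11/6 ≈ 1.8333)
c(o) = ½ (c(o) = -⅛*(-4) = ½)
Q(C, H) = (½ + C/H)²
Q(133, 44) - 19556 = (¼)*(44 + 2*133)²/44² - 19556 = (¼)*(1/1936)*(44 + 266)² - 19556 = (¼)*(1/1936)*310² - 19556 = (¼)*(1/1936)*96100 - 19556 = 24025/1936 - 19556 = -37836391/1936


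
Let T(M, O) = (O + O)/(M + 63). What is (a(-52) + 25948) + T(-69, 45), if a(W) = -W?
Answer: 25985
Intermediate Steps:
T(M, O) = 2*O/(63 + M) (T(M, O) = (2*O)/(63 + M) = 2*O/(63 + M))
(a(-52) + 25948) + T(-69, 45) = (-1*(-52) + 25948) + 2*45/(63 - 69) = (52 + 25948) + 2*45/(-6) = 26000 + 2*45*(-⅙) = 26000 - 15 = 25985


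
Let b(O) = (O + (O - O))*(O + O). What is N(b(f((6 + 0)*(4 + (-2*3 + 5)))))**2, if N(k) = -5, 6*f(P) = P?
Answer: 25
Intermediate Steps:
f(P) = P/6
b(O) = 2*O**2 (b(O) = (O + 0)*(2*O) = O*(2*O) = 2*O**2)
N(b(f((6 + 0)*(4 + (-2*3 + 5)))))**2 = (-5)**2 = 25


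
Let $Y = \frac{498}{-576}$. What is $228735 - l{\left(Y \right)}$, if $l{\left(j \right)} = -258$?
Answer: $228993$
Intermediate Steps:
$Y = - \frac{83}{96}$ ($Y = 498 \left(- \frac{1}{576}\right) = - \frac{83}{96} \approx -0.86458$)
$228735 - l{\left(Y \right)} = 228735 - -258 = 228735 + 258 = 228993$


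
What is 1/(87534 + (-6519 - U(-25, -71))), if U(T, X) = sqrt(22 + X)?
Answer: 81015/6563430274 + 7*I/6563430274 ≈ 1.2343e-5 + 1.0665e-9*I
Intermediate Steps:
1/(87534 + (-6519 - U(-25, -71))) = 1/(87534 + (-6519 - sqrt(22 - 71))) = 1/(87534 + (-6519 - sqrt(-49))) = 1/(87534 + (-6519 - 7*I)) = 1/(81015 - 7*I) = (81015 + 7*I)/6563430274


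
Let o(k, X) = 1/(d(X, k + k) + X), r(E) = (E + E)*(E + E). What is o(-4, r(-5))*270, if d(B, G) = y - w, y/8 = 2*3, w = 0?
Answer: 135/74 ≈ 1.8243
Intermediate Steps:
r(E) = 4*E**2 (r(E) = (2*E)*(2*E) = 4*E**2)
y = 48 (y = 8*(2*3) = 8*6 = 48)
d(B, G) = 48 (d(B, G) = 48 - 1*0 = 48 + 0 = 48)
o(k, X) = 1/(48 + X)
o(-4, r(-5))*270 = 270/(48 + 4*(-5)**2) = 270/(48 + 4*25) = 270/(48 + 100) = 270/148 = (1/148)*270 = 135/74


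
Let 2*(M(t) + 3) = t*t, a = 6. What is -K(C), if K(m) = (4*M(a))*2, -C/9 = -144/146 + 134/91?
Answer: -120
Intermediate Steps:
C = -29070/6643 (C = -9*(-144/146 + 134/91) = -9*(-144*1/146 + 134*(1/91)) = -9*(-72/73 + 134/91) = -9*3230/6643 = -29070/6643 ≈ -4.3760)
M(t) = -3 + t²/2 (M(t) = -3 + (t*t)/2 = -3 + t²/2)
K(m) = 120 (K(m) = (4*(-3 + (½)*6²))*2 = (4*(-3 + (½)*36))*2 = (4*(-3 + 18))*2 = (4*15)*2 = 60*2 = 120)
-K(C) = -1*120 = -120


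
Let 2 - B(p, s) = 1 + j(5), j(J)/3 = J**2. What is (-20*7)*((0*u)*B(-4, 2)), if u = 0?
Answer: 0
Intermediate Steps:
j(J) = 3*J**2
B(p, s) = -74 (B(p, s) = 2 - (1 + 3*5**2) = 2 - (1 + 3*25) = 2 - (1 + 75) = 2 - 1*76 = 2 - 76 = -74)
(-20*7)*((0*u)*B(-4, 2)) = (-20*7)*((0*0)*(-74)) = -0*(-74) = -140*0 = 0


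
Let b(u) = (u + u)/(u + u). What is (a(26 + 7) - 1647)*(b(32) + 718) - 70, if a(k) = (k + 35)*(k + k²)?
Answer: 53672561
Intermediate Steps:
b(u) = 1 (b(u) = (2*u)/((2*u)) = (2*u)*(1/(2*u)) = 1)
a(k) = (35 + k)*(k + k²)
(a(26 + 7) - 1647)*(b(32) + 718) - 70 = ((26 + 7)*(35 + (26 + 7)² + 36*(26 + 7)) - 1647)*(1 + 718) - 70 = (33*(35 + 33² + 36*33) - 1647)*719 - 70 = (33*(35 + 1089 + 1188) - 1647)*719 - 70 = (33*2312 - 1647)*719 - 70 = (76296 - 1647)*719 - 70 = 74649*719 - 70 = 53672631 - 70 = 53672561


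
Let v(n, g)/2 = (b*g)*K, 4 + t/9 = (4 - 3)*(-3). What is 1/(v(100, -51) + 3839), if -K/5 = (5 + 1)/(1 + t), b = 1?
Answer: 31/117479 ≈ 0.00026388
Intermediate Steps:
t = -63 (t = -36 + 9*((4 - 3)*(-3)) = -36 + 9*(1*(-3)) = -36 + 9*(-3) = -36 - 27 = -63)
K = 15/31 (K = -5*(5 + 1)/(1 - 63) = -30/(-62) = -30*(-1)/62 = -5*(-3/31) = 15/31 ≈ 0.48387)
v(n, g) = 30*g/31 (v(n, g) = 2*((1*g)*(15/31)) = 2*(g*(15/31)) = 2*(15*g/31) = 30*g/31)
1/(v(100, -51) + 3839) = 1/((30/31)*(-51) + 3839) = 1/(-1530/31 + 3839) = 1/(117479/31) = 31/117479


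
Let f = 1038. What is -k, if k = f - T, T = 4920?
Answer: 3882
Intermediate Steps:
k = -3882 (k = 1038 - 1*4920 = 1038 - 4920 = -3882)
-k = -1*(-3882) = 3882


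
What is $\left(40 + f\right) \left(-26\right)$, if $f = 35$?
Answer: $-1950$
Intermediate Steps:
$\left(40 + f\right) \left(-26\right) = \left(40 + 35\right) \left(-26\right) = 75 \left(-26\right) = -1950$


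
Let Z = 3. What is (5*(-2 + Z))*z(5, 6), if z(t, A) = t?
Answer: 25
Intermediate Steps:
(5*(-2 + Z))*z(5, 6) = (5*(-2 + 3))*5 = (5*1)*5 = 5*5 = 25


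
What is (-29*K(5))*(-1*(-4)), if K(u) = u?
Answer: -580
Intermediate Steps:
(-29*K(5))*(-1*(-4)) = (-29*5)*(-1*(-4)) = -145*4 = -580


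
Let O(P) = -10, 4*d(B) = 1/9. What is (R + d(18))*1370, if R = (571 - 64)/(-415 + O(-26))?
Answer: -2442299/1530 ≈ -1596.3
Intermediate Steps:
d(B) = 1/36 (d(B) = (1/4)/9 = (1/4)*(1/9) = 1/36)
R = -507/425 (R = (571 - 64)/(-415 - 10) = 507/(-425) = 507*(-1/425) = -507/425 ≈ -1.1929)
(R + d(18))*1370 = (-507/425 + 1/36)*1370 = -17827/15300*1370 = -2442299/1530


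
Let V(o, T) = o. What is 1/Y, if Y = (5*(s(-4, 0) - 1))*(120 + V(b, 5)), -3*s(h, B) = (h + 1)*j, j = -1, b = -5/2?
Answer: -1/1175 ≈ -0.00085106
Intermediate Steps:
b = -5/2 (b = -5*1/2 = -5/2 ≈ -2.5000)
s(h, B) = 1/3 + h/3 (s(h, B) = -(h + 1)*(-1)/3 = -(1 + h)*(-1)/3 = -(-1 - h)/3 = 1/3 + h/3)
Y = -1175 (Y = (5*((1/3 + (1/3)*(-4)) - 1))*(120 - 5/2) = (5*((1/3 - 4/3) - 1))*(235/2) = (5*(-1 - 1))*(235/2) = (5*(-2))*(235/2) = -10*235/2 = -1175)
1/Y = 1/(-1175) = -1/1175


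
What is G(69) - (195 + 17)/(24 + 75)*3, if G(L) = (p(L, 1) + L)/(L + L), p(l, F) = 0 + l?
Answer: -179/33 ≈ -5.4242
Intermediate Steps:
p(l, F) = l
G(L) = 1 (G(L) = (L + L)/(L + L) = (2*L)/((2*L)) = (2*L)*(1/(2*L)) = 1)
G(69) - (195 + 17)/(24 + 75)*3 = 1 - (195 + 17)/(24 + 75)*3 = 1 - 212/99*3 = 1 - 212*(1/99)*3 = 1 - 212*3/99 = 1 - 1*212/33 = 1 - 212/33 = -179/33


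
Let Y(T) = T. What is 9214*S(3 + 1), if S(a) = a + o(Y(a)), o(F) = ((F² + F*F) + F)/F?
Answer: 119782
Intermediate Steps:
o(F) = (F + 2*F²)/F (o(F) = ((F² + F²) + F)/F = (2*F² + F)/F = (F + 2*F²)/F)
S(a) = 1 + 3*a (S(a) = a + (1 + 2*a) = 1 + 3*a)
9214*S(3 + 1) = 9214*(1 + 3*(3 + 1)) = 9214*(1 + 3*4) = 9214*(1 + 12) = 9214*13 = 119782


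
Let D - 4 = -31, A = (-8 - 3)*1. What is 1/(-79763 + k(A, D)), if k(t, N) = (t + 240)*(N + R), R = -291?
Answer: -1/152585 ≈ -6.5537e-6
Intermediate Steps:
A = -11 (A = -11*1 = -11)
D = -27 (D = 4 - 31 = -27)
k(t, N) = (-291 + N)*(240 + t) (k(t, N) = (t + 240)*(N - 291) = (240 + t)*(-291 + N) = (-291 + N)*(240 + t))
1/(-79763 + k(A, D)) = 1/(-79763 + (-69840 - 291*(-11) + 240*(-27) - 27*(-11))) = 1/(-79763 + (-69840 + 3201 - 6480 + 297)) = 1/(-79763 - 72822) = 1/(-152585) = -1/152585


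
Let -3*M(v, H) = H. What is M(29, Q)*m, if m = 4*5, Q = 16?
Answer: -320/3 ≈ -106.67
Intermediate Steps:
M(v, H) = -H/3
m = 20
M(29, Q)*m = -⅓*16*20 = -16/3*20 = -320/3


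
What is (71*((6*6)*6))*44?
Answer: 674784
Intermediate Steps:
(71*((6*6)*6))*44 = (71*(36*6))*44 = (71*216)*44 = 15336*44 = 674784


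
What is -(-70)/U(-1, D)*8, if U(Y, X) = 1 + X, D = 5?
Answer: 280/3 ≈ 93.333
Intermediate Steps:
-(-70)/U(-1, D)*8 = -(-70)/(1 + 5)*8 = -(-70)/6*8 = -7*(-5/3)*8 = (35/3)*8 = 280/3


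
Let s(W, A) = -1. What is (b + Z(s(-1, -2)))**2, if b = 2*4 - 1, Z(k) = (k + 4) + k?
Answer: 81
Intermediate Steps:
Z(k) = 4 + 2*k (Z(k) = (4 + k) + k = 4 + 2*k)
b = 7 (b = 8 - 1 = 7)
(b + Z(s(-1, -2)))**2 = (7 + (4 + 2*(-1)))**2 = (7 + (4 - 2))**2 = (7 + 2)**2 = 9**2 = 81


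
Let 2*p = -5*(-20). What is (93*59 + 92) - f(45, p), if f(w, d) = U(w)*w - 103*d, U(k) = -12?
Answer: 11269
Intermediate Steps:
p = 50 (p = (-5*(-20))/2 = (1/2)*100 = 50)
f(w, d) = -103*d - 12*w (f(w, d) = -12*w - 103*d = -103*d - 12*w)
(93*59 + 92) - f(45, p) = (93*59 + 92) - (-103*50 - 12*45) = (5487 + 92) - (-5150 - 540) = 5579 - 1*(-5690) = 5579 + 5690 = 11269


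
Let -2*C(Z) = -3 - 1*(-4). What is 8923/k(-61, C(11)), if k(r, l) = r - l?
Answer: -17846/121 ≈ -147.49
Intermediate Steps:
C(Z) = -½ (C(Z) = -(-3 - 1*(-4))/2 = -(-3 + 4)/2 = -½*1 = -½)
8923/k(-61, C(11)) = 8923/(-61 - 1*(-½)) = 8923/(-61 + ½) = 8923/(-121/2) = 8923*(-2/121) = -17846/121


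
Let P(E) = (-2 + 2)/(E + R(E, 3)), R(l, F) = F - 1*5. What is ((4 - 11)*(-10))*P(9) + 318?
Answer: 318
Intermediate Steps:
R(l, F) = -5 + F (R(l, F) = F - 5 = -5 + F)
P(E) = 0 (P(E) = (-2 + 2)/(E + (-5 + 3)) = 0/(E - 2) = 0/(-2 + E) = 0)
((4 - 11)*(-10))*P(9) + 318 = ((4 - 11)*(-10))*0 + 318 = -7*(-10)*0 + 318 = 70*0 + 318 = 0 + 318 = 318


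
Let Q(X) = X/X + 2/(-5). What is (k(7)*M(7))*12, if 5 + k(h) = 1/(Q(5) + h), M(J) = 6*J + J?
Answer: -54390/19 ≈ -2862.6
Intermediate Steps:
Q(X) = 3/5 (Q(X) = 1 + 2*(-1/5) = 1 - 2/5 = 3/5)
M(J) = 7*J
k(h) = -5 + 1/(3/5 + h)
(k(7)*M(7))*12 = ((5*(-2 - 5*7)/(3 + 5*7))*(7*7))*12 = ((5*(-2 - 35)/(3 + 35))*49)*12 = ((5*(-37)/38)*49)*12 = ((5*(1/38)*(-37))*49)*12 = -185/38*49*12 = -9065/38*12 = -54390/19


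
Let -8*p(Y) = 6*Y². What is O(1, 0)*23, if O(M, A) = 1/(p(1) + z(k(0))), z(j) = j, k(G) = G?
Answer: -92/3 ≈ -30.667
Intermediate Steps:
p(Y) = -3*Y²/4
O(M, A) = -4/3 (O(M, A) = 1/(-¾*1² + 0) = 1/(-¾*1 + 0) = 1/(-¾ + 0) = 1/(-¾) = -4/3)
O(1, 0)*23 = -4/3*23 = -92/3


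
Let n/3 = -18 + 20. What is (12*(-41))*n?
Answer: -2952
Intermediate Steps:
n = 6 (n = 3*(-18 + 20) = 3*2 = 6)
(12*(-41))*n = (12*(-41))*6 = -492*6 = -2952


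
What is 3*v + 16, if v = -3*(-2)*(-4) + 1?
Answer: -53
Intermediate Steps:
v = -23 (v = 6*(-4) + 1 = -24 + 1 = -23)
3*v + 16 = 3*(-23) + 16 = -69 + 16 = -53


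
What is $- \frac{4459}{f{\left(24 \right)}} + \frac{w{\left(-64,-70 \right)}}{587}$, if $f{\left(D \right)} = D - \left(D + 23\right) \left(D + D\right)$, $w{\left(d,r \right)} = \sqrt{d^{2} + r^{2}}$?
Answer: $\frac{4459}{2232} + \frac{2 \sqrt{2249}}{587} \approx 2.1593$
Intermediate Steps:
$f{\left(D \right)} = D - 2 D \left(23 + D\right)$ ($f{\left(D \right)} = D - \left(23 + D\right) 2 D = D - 2 D \left(23 + D\right)$)
$- \frac{4459}{f{\left(24 \right)}} + \frac{w{\left(-64,-70 \right)}}{587} = - \frac{4459}{\left(-1\right) 24 \left(45 + 2 \cdot 24\right)} + \frac{\sqrt{\left(-64\right)^{2} + \left(-70\right)^{2}}}{587} = - \frac{4459}{\left(-1\right) 24 \left(45 + 48\right)} + \sqrt{4096 + 4900} \cdot \frac{1}{587} = - \frac{4459}{\left(-1\right) 24 \cdot 93} + \sqrt{8996} \cdot \frac{1}{587} = - \frac{4459}{-2232} + 2 \sqrt{2249} \cdot \frac{1}{587} = \left(-4459\right) \left(- \frac{1}{2232}\right) + \frac{2 \sqrt{2249}}{587} = \frac{4459}{2232} + \frac{2 \sqrt{2249}}{587}$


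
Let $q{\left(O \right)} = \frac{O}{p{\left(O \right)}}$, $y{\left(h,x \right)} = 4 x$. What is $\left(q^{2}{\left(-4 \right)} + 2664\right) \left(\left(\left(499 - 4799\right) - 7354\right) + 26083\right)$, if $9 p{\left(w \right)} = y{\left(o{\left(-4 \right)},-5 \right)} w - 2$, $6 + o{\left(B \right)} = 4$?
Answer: $\frac{6496686108}{169} \approx 3.8442 \cdot 10^{7}$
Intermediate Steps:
$o{\left(B \right)} = -2$ ($o{\left(B \right)} = -6 + 4 = -2$)
$p{\left(w \right)} = - \frac{2}{9} - \frac{20 w}{9}$ ($p{\left(w \right)} = \frac{4 \left(-5\right) w - 2}{9} = \frac{- 20 w - 2}{9} = \frac{-2 - 20 w}{9} = - \frac{2}{9} - \frac{20 w}{9}$)
$q{\left(O \right)} = \frac{O}{- \frac{2}{9} - \frac{20 O}{9}}$
$\left(q^{2}{\left(-4 \right)} + 2664\right) \left(\left(\left(499 - 4799\right) - 7354\right) + 26083\right) = \left(\left(\left(-9\right) \left(-4\right) \frac{1}{2 + 20 \left(-4\right)}\right)^{2} + 2664\right) \left(\left(\left(499 - 4799\right) - 7354\right) + 26083\right) = \left(\left(\left(-9\right) \left(-4\right) \frac{1}{2 - 80}\right)^{2} + 2664\right) \left(\left(-4300 - 7354\right) + 26083\right) = \left(\left(\left(-9\right) \left(-4\right) \frac{1}{-78}\right)^{2} + 2664\right) \left(-11654 + 26083\right) = \left(\left(\left(-9\right) \left(-4\right) \left(- \frac{1}{78}\right)\right)^{2} + 2664\right) 14429 = \left(\left(- \frac{6}{13}\right)^{2} + 2664\right) 14429 = \left(\frac{36}{169} + 2664\right) 14429 = \frac{450252}{169} \cdot 14429 = \frac{6496686108}{169}$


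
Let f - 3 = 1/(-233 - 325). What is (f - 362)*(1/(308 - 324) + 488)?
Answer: -1563921661/8928 ≈ -1.7517e+5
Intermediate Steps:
f = 1673/558 (f = 3 + 1/(-233 - 325) = 3 + 1/(-558) = 3 - 1/558 = 1673/558 ≈ 2.9982)
(f - 362)*(1/(308 - 324) + 488) = (1673/558 - 362)*(1/(308 - 324) + 488) = -200323*(1/(-16) + 488)/558 = -200323*(-1/16 + 488)/558 = -200323/558*7807/16 = -1563921661/8928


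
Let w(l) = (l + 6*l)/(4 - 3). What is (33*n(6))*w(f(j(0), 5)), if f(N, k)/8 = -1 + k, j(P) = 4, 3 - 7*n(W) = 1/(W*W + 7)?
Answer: 135168/43 ≈ 3143.4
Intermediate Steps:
n(W) = 3/7 - 1/(7*(7 + W²)) (n(W) = 3/7 - 1/(7*(W*W + 7)) = 3/7 - 1/(7*(W² + 7)) = 3/7 - 1/(7*(7 + W²)))
f(N, k) = -8 + 8*k (f(N, k) = 8*(-1 + k) = -8 + 8*k)
w(l) = 7*l (w(l) = (7*l)/1 = (7*l)*1 = 7*l)
(33*n(6))*w(f(j(0), 5)) = (33*((20 + 3*6²)/(7*(7 + 6²))))*(7*(-8 + 8*5)) = (33*((20 + 3*36)/(7*(7 + 36))))*(7*(-8 + 40)) = (33*((⅐)*(20 + 108)/43))*(7*32) = (33*((⅐)*(1/43)*128))*224 = (33*(128/301))*224 = (4224/301)*224 = 135168/43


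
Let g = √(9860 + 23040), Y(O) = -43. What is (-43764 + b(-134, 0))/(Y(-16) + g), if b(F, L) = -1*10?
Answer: -1882282/31051 - 437740*√329/31051 ≈ -316.32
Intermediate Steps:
b(F, L) = -10
g = 10*√329 (g = √32900 = 10*√329 ≈ 181.38)
(-43764 + b(-134, 0))/(Y(-16) + g) = (-43764 - 10)/(-43 + 10*√329) = -43774/(-43 + 10*√329)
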